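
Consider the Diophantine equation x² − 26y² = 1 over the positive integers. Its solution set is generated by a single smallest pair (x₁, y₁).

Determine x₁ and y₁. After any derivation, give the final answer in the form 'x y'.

51 10

√26 → a₀=5, period (10); ℓ=1 odd so k=1
step 0: (5, 1)  from 5·(1,0) + (0,1)
step 1: (51, 10)  from 10·(5,1) + (1,0)
fundamental: x₁=51, y₁=10  (since 2601 − 26·100 = 1)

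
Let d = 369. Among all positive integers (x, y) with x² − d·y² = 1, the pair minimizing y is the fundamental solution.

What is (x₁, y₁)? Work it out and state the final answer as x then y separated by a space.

√369 = [19; 4,1,3,2,7,4,7,2,3,1,4,38, …], period ℓ=12 (even) → k=11
step 0: (19, 1)  from 19·(1,0) + (0,1)
step 1: (77, 4)  from 4·(19,1) + (1,0)
step 2: (96, 5)  from 1·(77,4) + (19,1)
…
step 4: (826, 43)  from 2·(365,19) + (96,5)
step 5: (6147, 320)  from 7·(826,43) + (365,19)
step 6: (25414, 1323)  from 4·(6147,320) + (826,43)
…
step 8: (393504, 20485)  from 2·(184045,9581) + (25414,1323)
step 9: (1364557, 71036)  from 3·(393504,20485) + (184045,9581)
step 10: (1758061, 91521)  from 1·(1364557,71036) + (393504,20485)
step 11: (8396801, 437120)  from 4·(1758061,91521) + (1364557,71036)
fundamental: x₁=8396801, y₁=437120  (since 70506267033601 − 369·191073894400 = 1)

8396801 437120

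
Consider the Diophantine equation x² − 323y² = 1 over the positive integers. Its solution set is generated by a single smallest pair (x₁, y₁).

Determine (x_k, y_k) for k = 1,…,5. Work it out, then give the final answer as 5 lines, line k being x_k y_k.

d=323: √d = [17; 1,34] (ℓ=2, even), read p_1/q_1
a_0=17:  p_0=17·1+0=17,  q_0=17·0+1=1
a_1=1:  p_1=1·17+1=18,  q_1=1·1+0=1
(x₁, y₁) = (18, 1);  18² − 323·1² = 1 ✓
n=2: (18,1)∘(18,1) = (18·18+323·1·1, 18·1+1·18) = (647,36)
n=3: (647,36)∘(18,1) = (18·647+323·1·36, 18·36+1·647) = (23274,1295)
n=4: (23274,1295)∘(18,1) = (18·23274+323·1·1295, 18·1295+1·23274) = (837217,46584)
n=5: (837217,46584)∘(18,1) = (18·837217+323·1·46584, 18·46584+1·837217) = (30116538,1675729)

18 1
647 36
23274 1295
837217 46584
30116538 1675729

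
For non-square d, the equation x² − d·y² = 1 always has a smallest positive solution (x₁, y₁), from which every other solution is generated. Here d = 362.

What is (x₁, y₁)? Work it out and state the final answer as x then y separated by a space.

√362 → a₀=19, period (38); ℓ=1 odd so k=1
k=0  a_k=19  p_k/q_k = 19/1
k=1  a_k=38  p_k/q_k = 723/38
(x₁, y₁) = (723, 38);  723² − 362·38² = 1 ✓

723 38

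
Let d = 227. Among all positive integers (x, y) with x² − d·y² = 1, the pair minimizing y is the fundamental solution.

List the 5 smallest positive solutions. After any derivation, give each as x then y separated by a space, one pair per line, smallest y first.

√227 → a₀=15, period (15,30); ℓ=2 even so k=1
step 0: (15, 1)  from 15·(1,0) + (0,1)
step 1: (226, 15)  from 15·(15,1) + (1,0)
(x₁, y₁) = (226, 15);  226² − 227·15² = 1 ✓
k=2:  x_2 = 226·226+227·15·15 = 102151,  y_2 = 226·15+15·226 = 6780
k=3:  x_3 = 226·102151+227·15·6780 = 46172026,  y_3 = 226·6780+15·102151 = 3064545
k=4:  x_4 = 226·46172026+227·15·3064545 = 20869653601,  y_4 = 226·3064545+15·46172026 = 1385167560
k=5:  x_5 = 226·20869653601+227·15·1385167560 = 9433037255626,  y_5 = 226·1385167560+15·20869653601 = 626092672575

226 15
102151 6780
46172026 3064545
20869653601 1385167560
9433037255626 626092672575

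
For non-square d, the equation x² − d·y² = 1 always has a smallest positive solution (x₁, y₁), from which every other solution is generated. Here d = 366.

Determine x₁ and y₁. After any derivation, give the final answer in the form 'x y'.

√366 = [19; 7,1,1,1,2,12,2,1,1,1,7,38, …], period ℓ=12 (even) → k=11
i=0: a=19 ⇒ p=19, q=1
i=1: a=7 ⇒ p=134, q=7
i=2: a=1 ⇒ p=153, q=8
i=3: a=1 ⇒ p=287, q=15
…
i=5: a=2 ⇒ p=1167, q=61
i=6: a=12 ⇒ p=14444, q=755
i=7: a=2 ⇒ p=30055, q=1571
i=8: a=1 ⇒ p=44499, q=2326
i=9: a=1 ⇒ p=74554, q=3897
i=10: a=1 ⇒ p=119053, q=6223
i=11: a=7 ⇒ p=907925, q=47458
→ (907925, 47458).  Check: 907925²=824327805625, 366·47458²=824327805624, difference 1.

907925 47458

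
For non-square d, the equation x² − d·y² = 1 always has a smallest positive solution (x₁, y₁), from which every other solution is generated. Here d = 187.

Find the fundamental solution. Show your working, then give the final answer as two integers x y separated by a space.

1682 123

[13; 1,2,13,2,1,26] for √187; ℓ=6 ⇒ convergent index 5
k=0  a_k=13  p_k/q_k = 13/1
…
k=4  a_k=2  p_k/q_k = 1135/83
k=5  a_k=1  p_k/q_k = 1682/123
(x₁, y₁) = (1682, 123);  1682² − 187·123² = 1 ✓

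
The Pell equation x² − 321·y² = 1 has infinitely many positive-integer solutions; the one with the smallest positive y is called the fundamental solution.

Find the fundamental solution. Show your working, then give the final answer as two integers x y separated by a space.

d=321: √d = [17; 1,10,1,34] (ℓ=4, even), read p_3/q_3
i=0: a=17 ⇒ p=17, q=1
i=1: a=1 ⇒ p=18, q=1
i=2: a=10 ⇒ p=197, q=11
i=3: a=1 ⇒ p=215, q=12
→ (215, 12).  Check: 215²=46225, 321·12²=46224, difference 1.

215 12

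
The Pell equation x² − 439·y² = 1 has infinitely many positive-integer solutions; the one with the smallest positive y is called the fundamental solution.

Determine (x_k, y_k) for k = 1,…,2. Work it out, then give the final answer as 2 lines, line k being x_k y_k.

d=439: √d = [20; 1,19,1,40] (ℓ=4, even), read p_3/q_3
a_0=20:  p_0=20·1+0=20,  q_0=20·0+1=1
a_1=1:  p_1=1·20+1=21,  q_1=1·1+0=1
a_2=19:  p_2=19·21+20=419,  q_2=19·1+1=20
a_3=1:  p_3=1·419+21=440,  q_3=1·20+1=21
fundamental: x₁=440, y₁=21  (since 193600 − 439·441 = 1)
(440+21√439)^2 = 387199 + 18480√439

440 21
387199 18480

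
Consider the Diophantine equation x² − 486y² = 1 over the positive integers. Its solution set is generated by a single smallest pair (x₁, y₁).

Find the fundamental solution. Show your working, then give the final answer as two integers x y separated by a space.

485 22

[22; 22,44] for √486; ℓ=2 ⇒ convergent index 1
i=0: a=22 ⇒ p=22, q=1
i=1: a=22 ⇒ p=485, q=22
→ (485, 22).  Check: 485²=235225, 486·22²=235224, difference 1.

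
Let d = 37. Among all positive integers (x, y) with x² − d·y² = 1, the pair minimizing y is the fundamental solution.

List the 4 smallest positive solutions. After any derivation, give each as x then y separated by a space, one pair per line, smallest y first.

73 12
10657 1752
1555849 255780
227143297 37342128

√37 = [6; 12, …], period ℓ=1 (odd) → k=1
a_0=6:  p_0=6·1+0=6,  q_0=6·0+1=1
a_1=12:  p_1=12·6+1=73,  q_1=12·1+0=12
→ (73, 12).  Check: 73²=5329, 37·12²=5328, difference 1.
k=2:  x_2 = 73·73+37·12·12 = 10657,  y_2 = 73·12+12·73 = 1752
k=3:  x_3 = 73·10657+37·12·1752 = 1555849,  y_3 = 73·1752+12·10657 = 255780
k=4:  x_4 = 73·1555849+37·12·255780 = 227143297,  y_4 = 73·255780+12·1555849 = 37342128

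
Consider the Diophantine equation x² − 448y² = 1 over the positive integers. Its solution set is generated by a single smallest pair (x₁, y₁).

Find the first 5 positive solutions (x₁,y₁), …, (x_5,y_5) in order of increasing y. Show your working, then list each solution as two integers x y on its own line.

[21; 6,42] for √448; ℓ=2 ⇒ convergent index 1
step 0: (21, 1)  from 21·(1,0) + (0,1)
step 1: (127, 6)  from 6·(21,1) + (1,0)
fundamental: x₁=127, y₁=6  (since 16129 − 448·36 = 1)
n=2: (127,6)∘(127,6) = (127·127+448·6·6, 127·6+6·127) = (32257,1524)
n=3: (32257,1524)∘(127,6) = (127·32257+448·6·1524, 127·1524+6·32257) = (8193151,387090)
n=4: (8193151,387090)∘(127,6) = (127·8193151+448·6·387090, 127·387090+6·8193151) = (2081028097,98319336)
n=5: (2081028097,98319336)∘(127,6) = (127·2081028097+448·6·98319336, 127·98319336+6·2081028097) = (528572943487,24972724254)

127 6
32257 1524
8193151 387090
2081028097 98319336
528572943487 24972724254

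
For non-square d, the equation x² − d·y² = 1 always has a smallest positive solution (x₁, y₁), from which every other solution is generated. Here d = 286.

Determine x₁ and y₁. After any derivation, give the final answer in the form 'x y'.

561835 33222

d=286: √d = [16; 1,10,3,3,2,3,3,10,1,32] (ℓ=10, even), read p_9/q_9
step 0: (16, 1)  from 16·(1,0) + (0,1)
step 1: (17, 1)  from 1·(16,1) + (1,0)
step 2: (186, 11)  from 10·(17,1) + (16,1)
step 3: (575, 34)  from 3·(186,11) + (17,1)
step 4: (1911, 113)  from 3·(575,34) + (186,11)
step 5: (4397, 260)  from 2·(1911,113) + (575,34)
step 6: (15102, 893)  from 3·(4397,260) + (1911,113)
step 7: (49703, 2939)  from 3·(15102,893) + (4397,260)
step 8: (512132, 30283)  from 10·(49703,2939) + (15102,893)
step 9: (561835, 33222)  from 1·(512132,30283) + (49703,2939)
(x₁, y₁) = (561835, 33222);  561835² − 286·33222² = 1 ✓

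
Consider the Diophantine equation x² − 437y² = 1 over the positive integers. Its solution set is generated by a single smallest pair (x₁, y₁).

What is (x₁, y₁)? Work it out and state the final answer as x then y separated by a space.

4599 220

√437 = [20; 1,9,2,9,1,40, …], period ℓ=6 (even) → k=5
step 0: (20, 1)  from 20·(1,0) + (0,1)
step 1: (21, 1)  from 1·(20,1) + (1,0)
…
step 4: (4160, 199)  from 9·(439,21) + (209,10)
step 5: (4599, 220)  from 1·(4160,199) + (439,21)
(x₁, y₁) = (4599, 220);  4599² − 437·220² = 1 ✓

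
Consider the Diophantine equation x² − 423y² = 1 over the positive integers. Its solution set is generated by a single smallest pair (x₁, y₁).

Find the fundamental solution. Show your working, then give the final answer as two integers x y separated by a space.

d=423: √d = [20; 1,1,3,4,3,1,1,40] (ℓ=8, even), read p_7/q_7
k=0  a_k=20  p_k/q_k = 20/1
…
k=2  a_k=1  p_k/q_k = 41/2
k=3  a_k=3  p_k/q_k = 144/7
…
k=5  a_k=3  p_k/q_k = 1995/97
k=6  a_k=1  p_k/q_k = 2612/127
k=7  a_k=1  p_k/q_k = 4607/224
(x₁, y₁) = (4607, 224);  4607² − 423·224² = 1 ✓

4607 224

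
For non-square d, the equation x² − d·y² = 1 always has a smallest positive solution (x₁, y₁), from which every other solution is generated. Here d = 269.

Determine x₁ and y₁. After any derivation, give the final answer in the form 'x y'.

13449 820

√269 = [16; 2,2,32, …], period ℓ=3 (odd) → k=5
k=0  a_k=16  p_k/q_k = 16/1
k=1  a_k=2  p_k/q_k = 33/2
k=2  a_k=2  p_k/q_k = 82/5
…
k=4  a_k=2  p_k/q_k = 5396/329
k=5  a_k=2  p_k/q_k = 13449/820
(x₁, y₁) = (13449, 820);  13449² − 269·820² = 1 ✓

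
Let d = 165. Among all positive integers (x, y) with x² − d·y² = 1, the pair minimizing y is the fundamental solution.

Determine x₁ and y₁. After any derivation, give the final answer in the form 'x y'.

d=165: √d = [12; 1,5,2,5,1,24] (ℓ=6, even), read p_5/q_5
a_0=12:  p_0=12·1+0=12,  q_0=12·0+1=1
a_1=1:  p_1=1·12+1=13,  q_1=1·1+0=1
a_2=5:  p_2=5·13+12=77,  q_2=5·1+1=6
…
a_4=5:  p_4=5·167+77=912,  q_4=5·13+6=71
a_5=1:  p_5=1·912+167=1079,  q_5=1·71+13=84
→ (1079, 84).  Check: 1079²=1164241, 165·84²=1164240, difference 1.

1079 84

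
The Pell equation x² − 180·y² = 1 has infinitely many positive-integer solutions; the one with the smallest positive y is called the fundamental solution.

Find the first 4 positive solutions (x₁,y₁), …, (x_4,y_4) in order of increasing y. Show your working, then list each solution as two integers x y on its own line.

√180 → a₀=13, period (2,2,2,26); ℓ=4 even so k=3
step 0: (13, 1)  from 13·(1,0) + (0,1)
…
step 2: (67, 5)  from 2·(27,2) + (13,1)
step 3: (161, 12)  from 2·(67,5) + (27,2)
(x₁, y₁) = (161, 12);  161² − 180·12² = 1 ✓
k=2:  x_2 = 161·161+180·12·12 = 51841,  y_2 = 161·12+12·161 = 3864
k=3:  x_3 = 161·51841+180·12·3864 = 16692641,  y_3 = 161·3864+12·51841 = 1244196
k=4:  x_4 = 161·16692641+180·12·1244196 = 5374978561,  y_4 = 161·1244196+12·16692641 = 400627248

161 12
51841 3864
16692641 1244196
5374978561 400627248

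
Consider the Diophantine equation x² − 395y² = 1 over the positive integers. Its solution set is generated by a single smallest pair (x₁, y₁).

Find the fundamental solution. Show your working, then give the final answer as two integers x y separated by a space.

[19; 1,6,1,38] for √395; ℓ=4 ⇒ convergent index 3
i=0: a=19 ⇒ p=19, q=1
…
i=2: a=6 ⇒ p=139, q=7
i=3: a=1 ⇒ p=159, q=8
fundamental: x₁=159, y₁=8  (since 25281 − 395·64 = 1)

159 8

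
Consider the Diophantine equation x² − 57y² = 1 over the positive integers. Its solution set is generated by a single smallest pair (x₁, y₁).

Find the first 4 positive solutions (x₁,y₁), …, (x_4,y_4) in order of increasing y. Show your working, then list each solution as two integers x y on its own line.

d=57: √d = [7; 1,1,4,1,1,14] (ℓ=6, even), read p_5/q_5
k=0  a_k=7  p_k/q_k = 7/1
…
k=2  a_k=1  p_k/q_k = 15/2
k=3  a_k=4  p_k/q_k = 68/9
k=4  a_k=1  p_k/q_k = 83/11
k=5  a_k=1  p_k/q_k = 151/20
→ (151, 20).  Check: 151²=22801, 57·20²=22800, difference 1.
(151+20√57)^2 = 45601 + 6040√57
(151+20√57)^3 = 13771351 + 1824060√57
(151+20√57)^4 = 4158902401 + 550860080√57

151 20
45601 6040
13771351 1824060
4158902401 550860080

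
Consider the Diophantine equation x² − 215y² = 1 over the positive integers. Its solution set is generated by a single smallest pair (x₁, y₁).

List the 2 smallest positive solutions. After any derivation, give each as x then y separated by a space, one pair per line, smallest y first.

√215 = [14; 1,1,1,28, …], period ℓ=4 (even) → k=3
a_0=14:  p_0=14·1+0=14,  q_0=14·0+1=1
…
a_2=1:  p_2=1·15+14=29,  q_2=1·1+1=2
a_3=1:  p_3=1·29+15=44,  q_3=1·2+1=3
→ (44, 3).  Check: 44²=1936, 215·3²=1935, difference 1.
n=2: (44,3)∘(44,3) = (44·44+215·3·3, 44·3+3·44) = (3871,264)

44 3
3871 264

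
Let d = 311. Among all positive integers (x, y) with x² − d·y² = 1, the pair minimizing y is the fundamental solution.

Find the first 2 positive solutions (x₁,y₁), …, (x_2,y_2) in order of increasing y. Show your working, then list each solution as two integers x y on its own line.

16883880 957397
570130807708799 32329152120720

√311 → a₀=17, period (1,1,1,2,1,…,1,1,34); ℓ=16 even so k=15
i=0: a=17 ⇒ p=17, q=1
i=1: a=1 ⇒ p=18, q=1
i=2: a=1 ⇒ p=35, q=2
…
i=4: a=2 ⇒ p=141, q=8
…
i=9: a=3 ⇒ p=217583, q=12338
i=10: a=6 ⇒ p=1376656, q=78063
i=11: a=1 ⇒ p=1594239, q=90401
i=12: a=2 ⇒ p=4565134, q=258865
…
i=14: a=1 ⇒ p=10724507, q=608131
i=15: a=1 ⇒ p=16883880, q=957397
→ (16883880, 957397).  Check: 16883880²=285065403854400, 311·957397²=285065403854399, difference 1.
(16883880+957397√311)^2 = 570130807708799 + 32329152120720√311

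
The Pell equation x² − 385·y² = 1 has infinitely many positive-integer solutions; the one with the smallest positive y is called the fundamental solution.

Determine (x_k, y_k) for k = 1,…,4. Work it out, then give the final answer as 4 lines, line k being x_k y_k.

√385 = [19; 1,1,1,1,1,…,1,1,38, …], period ℓ=16 (even) → k=15
step 0: (19, 1)  from 19·(1,0) + (0,1)
step 1: (20, 1)  from 1·(19,1) + (1,0)
…
step 5: (157, 8)  from 1·(98,5) + (59,3)
…
step 8: (2021, 103)  from 2·(726,37) + (569,29)
step 9: (2747, 140)  from 1·(2021,103) + (726,37)
step 10: (10262, 523)  from 3·(2747,140) + (2021,103)
step 11: (13009, 663)  from 1·(10262,523) + (2747,140)
step 12: (23271, 1186)  from 1·(13009,663) + (10262,523)
step 13: (36280, 1849)  from 1·(23271,1186) + (13009,663)
step 14: (59551, 3035)  from 1·(36280,1849) + (23271,1186)
step 15: (95831, 4884)  from 1·(59551,3035) + (36280,1849)
(x₁, y₁) = (95831, 4884);  95831² − 385·4884² = 1 ✓
(x_2, y_2) = (95831·95831 + 385·4884·4884, 95831·4884 + 4884·95831) = (18367161121, 936077208)
(x_3, y_3) = (95831·18367161121 + 385·4884·936077208, 95831·936077208 + 4884·18367161121) = (3520286834677271, 179410429834812)
(x_4, y_4) = (95831·3520286834677271 + 385·4884·179410429834812, 95831·179410429834812 + 4884·3520286834677271) = (674705215289547953281, 34386161802063660336)

95831 4884
18367161121 936077208
3520286834677271 179410429834812
674705215289547953281 34386161802063660336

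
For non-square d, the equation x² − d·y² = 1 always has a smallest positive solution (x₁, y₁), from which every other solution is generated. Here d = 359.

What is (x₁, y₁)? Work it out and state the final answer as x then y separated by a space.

[18; 1,17,1,36] for √359; ℓ=4 ⇒ convergent index 3
a_0=18:  p_0=18·1+0=18,  q_0=18·0+1=1
a_1=1:  p_1=1·18+1=19,  q_1=1·1+0=1
a_2=17:  p_2=17·19+18=341,  q_2=17·1+1=18
a_3=1:  p_3=1·341+19=360,  q_3=1·18+1=19
→ (360, 19).  Check: 360²=129600, 359·19²=129599, difference 1.

360 19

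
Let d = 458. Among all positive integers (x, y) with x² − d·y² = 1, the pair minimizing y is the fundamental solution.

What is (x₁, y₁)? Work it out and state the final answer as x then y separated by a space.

22899 1070

√458 → a₀=21, period (2,2,42); ℓ=3 odd so k=5
a_0=21:  p_0=21·1+0=21,  q_0=21·0+1=1
a_1=2:  p_1=2·21+1=43,  q_1=2·1+0=2
a_2=2:  p_2=2·43+21=107,  q_2=2·2+1=5
a_3=42:  p_3=42·107+43=4537,  q_3=42·5+2=212
a_4=2:  p_4=2·4537+107=9181,  q_4=2·212+5=429
a_5=2:  p_5=2·9181+4537=22899,  q_5=2·429+212=1070
fundamental: x₁=22899, y₁=1070  (since 524364201 − 458·1144900 = 1)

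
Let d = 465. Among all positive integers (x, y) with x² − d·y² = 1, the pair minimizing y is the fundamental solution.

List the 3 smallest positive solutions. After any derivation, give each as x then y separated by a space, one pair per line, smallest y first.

√465 = [21; 1,1,3,2,2,2,3,1,1,42, …], period ℓ=10 (even) → k=9
step 0: (21, 1)  from 21·(1,0) + (0,1)
…
step 6: (2027, 94)  from 2·(841,39) + (345,16)
…
step 8: (8949, 415)  from 1·(6922,321) + (2027,94)
step 9: (15871, 736)  from 1·(8949,415) + (6922,321)
(x₁, y₁) = (15871, 736);  15871² − 465·736² = 1 ✓
k=2:  x_2 = 15871·15871+465·736·736 = 503777281,  y_2 = 15871·736+736·15871 = 23362112
k=3:  x_3 = 15871·503777281+465·736·23362112 = 15990898437631,  y_3 = 15871·23362112+736·503777281 = 741560158368

15871 736
503777281 23362112
15990898437631 741560158368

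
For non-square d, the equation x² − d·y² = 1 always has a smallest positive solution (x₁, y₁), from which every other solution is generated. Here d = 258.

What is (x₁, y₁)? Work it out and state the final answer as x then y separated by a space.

√258 → a₀=16, period (16,32); ℓ=2 even so k=1
i=0: a=16 ⇒ p=16, q=1
i=1: a=16 ⇒ p=257, q=16
→ (257, 16).  Check: 257²=66049, 258·16²=66048, difference 1.

257 16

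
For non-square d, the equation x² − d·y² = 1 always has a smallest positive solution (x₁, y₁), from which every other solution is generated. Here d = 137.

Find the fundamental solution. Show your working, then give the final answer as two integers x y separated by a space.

6083073 519712

√137 → a₀=11, period (1,2,2,1,1,2,2,1,22); ℓ=9 odd so k=17
k=0  a_k=11  p_k/q_k = 11/1
…
k=2  a_k=2  p_k/q_k = 35/3
k=3  a_k=2  p_k/q_k = 82/7
k=4  a_k=1  p_k/q_k = 117/10
k=5  a_k=1  p_k/q_k = 199/17
k=6  a_k=2  p_k/q_k = 515/44
…
k=10  a_k=1  p_k/q_k = 41341/3532
…
k=12  a_k=2  p_k/q_k = 285899/24426
k=13  a_k=1  p_k/q_k = 408178/34873
k=14  a_k=1  p_k/q_k = 694077/59299
k=15  a_k=2  p_k/q_k = 1796332/153471
k=16  a_k=2  p_k/q_k = 4286741/366241
k=17  a_k=1  p_k/q_k = 6083073/519712
(x₁, y₁) = (6083073, 519712);  6083073² − 137·519712² = 1 ✓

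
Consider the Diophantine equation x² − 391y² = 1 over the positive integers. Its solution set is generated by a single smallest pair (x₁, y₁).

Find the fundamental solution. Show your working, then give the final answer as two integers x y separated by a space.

d=391: √d = [19; 1,3,2,2,1,…,3,1,38] (ℓ=16, even), read p_15/q_15
step 0: (19, 1)  from 19·(1,0) + (0,1)
…
step 3: (178, 9)  from 2·(79,4) + (20,1)
…
step 5: (613, 31)  from 1·(435,22) + (178,9)
…
step 9: (107747, 5449)  from 2·(52519,2656) + (2709,137)
…
step 13: (1660597, 83980)  from 2·(696292,35213) + (268013,13554)
step 14: (5678083, 287153)  from 3·(1660597,83980) + (696292,35213)
step 15: (7338680, 371133)  from 1·(5678083,287153) + (1660597,83980)
(x₁, y₁) = (7338680, 371133);  7338680² − 391·371133² = 1 ✓

7338680 371133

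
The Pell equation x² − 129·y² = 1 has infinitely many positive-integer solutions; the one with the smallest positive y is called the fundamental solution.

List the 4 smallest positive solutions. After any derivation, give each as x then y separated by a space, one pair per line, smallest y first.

16855 1484
568182049 50025640
19153416854935 1686364322916
645661681611676801 56847341275472720

√129 = [11; 2,1,3,1,6,1,3,1,2,22, …], period ℓ=10 (even) → k=9
i=0: a=11 ⇒ p=11, q=1
i=1: a=2 ⇒ p=23, q=2
…
i=4: a=1 ⇒ p=159, q=14
i=5: a=6 ⇒ p=1079, q=95
i=6: a=1 ⇒ p=1238, q=109
i=7: a=3 ⇒ p=4793, q=422
i=8: a=1 ⇒ p=6031, q=531
i=9: a=2 ⇒ p=16855, q=1484
→ (16855, 1484).  Check: 16855²=284091025, 129·1484²=284091024, difference 1.
n=2: (16855,1484)∘(16855,1484) = (16855·16855+129·1484·1484, 16855·1484+1484·16855) = (568182049,50025640)
n=3: (568182049,50025640)∘(16855,1484) = (16855·568182049+129·1484·50025640, 16855·50025640+1484·568182049) = (19153416854935,1686364322916)
n=4: (19153416854935,1686364322916)∘(16855,1484) = (16855·19153416854935+129·1484·1686364322916, 16855·1686364322916+1484·19153416854935) = (645661681611676801,56847341275472720)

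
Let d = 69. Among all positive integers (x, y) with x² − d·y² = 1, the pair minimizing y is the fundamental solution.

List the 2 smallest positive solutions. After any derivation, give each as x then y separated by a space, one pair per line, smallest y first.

7775 936
120901249 14554800

√69 → a₀=8, period (3,3,1,4,1,3,3,16); ℓ=8 even so k=7
k=0  a_k=8  p_k/q_k = 8/1
k=1  a_k=3  p_k/q_k = 25/3
…
k=3  a_k=1  p_k/q_k = 108/13
…
k=5  a_k=1  p_k/q_k = 623/75
k=6  a_k=3  p_k/q_k = 2384/287
k=7  a_k=3  p_k/q_k = 7775/936
→ (7775, 936).  Check: 7775²=60450625, 69·936²=60450624, difference 1.
k=2:  x_2 = 7775·7775+69·936·936 = 120901249,  y_2 = 7775·936+936·7775 = 14554800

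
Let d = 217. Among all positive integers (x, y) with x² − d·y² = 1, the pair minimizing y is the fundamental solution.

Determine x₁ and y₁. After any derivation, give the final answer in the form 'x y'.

√217 = [14; 1,2,1,2,1,…,2,1,28, …], period ℓ=16 (even) → k=15
i=0: a=14 ⇒ p=14, q=1
…
i=3: a=1 ⇒ p=59, q=4
i=4: a=2 ⇒ p=162, q=11
…
i=6: a=1 ⇒ p=383, q=26
i=7: a=9 ⇒ p=3668, q=249
…
i=9: a=9 ⇒ p=139163, q=9447
…
i=11: a=1 ⇒ p=293381, q=19916
i=12: a=2 ⇒ p=740980, q=50301
i=13: a=1 ⇒ p=1034361, q=70217
i=14: a=2 ⇒ p=2809702, q=190735
i=15: a=1 ⇒ p=3844063, q=260952
(x₁, y₁) = (3844063, 260952);  3844063² − 217·260952² = 1 ✓

3844063 260952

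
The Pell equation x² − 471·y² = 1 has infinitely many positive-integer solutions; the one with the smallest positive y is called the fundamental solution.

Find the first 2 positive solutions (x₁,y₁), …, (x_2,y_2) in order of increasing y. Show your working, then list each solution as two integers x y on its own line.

√471 = [21; 1,2,2,1,3,…,2,1,42, …], period ℓ=14 (even) → k=13
i=0: a=21 ⇒ p=21, q=1
i=1: a=1 ⇒ p=22, q=1
i=2: a=2 ⇒ p=65, q=3
i=3: a=2 ⇒ p=152, q=7
i=4: a=1 ⇒ p=217, q=10
…
i=8: a=4 ⇒ p=198665, q=9154
i=9: a=3 ⇒ p=644804, q=29711
i=10: a=1 ⇒ p=843469, q=38865
i=11: a=2 ⇒ p=2331742, q=107441
i=12: a=2 ⇒ p=5506953, q=253747
i=13: a=1 ⇒ p=7838695, q=361188
(x₁, y₁) = (7838695, 361188);  7838695² − 471·361188² = 1 ✓
n=2: (7838695,361188)∘(7838695,361188) = (7838695·7838695+471·361188·361188, 7838695·361188+361188·7838695) = (122890278606049,5662485139320)

7838695 361188
122890278606049 5662485139320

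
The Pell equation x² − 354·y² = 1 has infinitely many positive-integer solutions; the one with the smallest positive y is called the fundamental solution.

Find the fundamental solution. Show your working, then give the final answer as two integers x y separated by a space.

[18; 1,4,2,2,18,2,2,4,1,36] for √354; ℓ=10 ⇒ convergent index 9
k=0  a_k=18  p_k/q_k = 18/1
k=1  a_k=1  p_k/q_k = 19/1
…
k=3  a_k=2  p_k/q_k = 207/11
…
k=5  a_k=18  p_k/q_k = 9351/497
k=6  a_k=2  p_k/q_k = 19210/1021
k=7  a_k=2  p_k/q_k = 47771/2539
k=8  a_k=4  p_k/q_k = 210294/11177
k=9  a_k=1  p_k/q_k = 258065/13716
(x₁, y₁) = (258065, 13716);  258065² − 354·13716² = 1 ✓

258065 13716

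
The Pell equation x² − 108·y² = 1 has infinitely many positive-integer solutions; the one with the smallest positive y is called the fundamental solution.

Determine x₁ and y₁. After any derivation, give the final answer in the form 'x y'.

1351 130

√108 → a₀=10, period (2,1,1,4,1,1,2,20); ℓ=8 even so k=7
i=0: a=10 ⇒ p=10, q=1
i=1: a=2 ⇒ p=21, q=2
i=2: a=1 ⇒ p=31, q=3
i=3: a=1 ⇒ p=52, q=5
i=4: a=4 ⇒ p=239, q=23
…
i=6: a=1 ⇒ p=530, q=51
i=7: a=2 ⇒ p=1351, q=130
(x₁, y₁) = (1351, 130);  1351² − 108·130² = 1 ✓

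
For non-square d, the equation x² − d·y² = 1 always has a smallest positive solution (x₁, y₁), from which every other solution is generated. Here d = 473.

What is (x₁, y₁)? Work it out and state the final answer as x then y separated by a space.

87 4

√473 → a₀=21, period (1,2,1,42); ℓ=4 even so k=3
k=0  a_k=21  p_k/q_k = 21/1
…
k=2  a_k=2  p_k/q_k = 65/3
k=3  a_k=1  p_k/q_k = 87/4
fundamental: x₁=87, y₁=4  (since 7569 − 473·16 = 1)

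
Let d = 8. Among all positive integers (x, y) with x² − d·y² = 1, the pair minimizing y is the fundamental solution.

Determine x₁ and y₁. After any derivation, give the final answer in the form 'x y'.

√8 = [2; 1,4, …], period ℓ=2 (even) → k=1
i=0: a=2 ⇒ p=2, q=1
i=1: a=1 ⇒ p=3, q=1
(x₁, y₁) = (3, 1);  3² − 8·1² = 1 ✓

3 1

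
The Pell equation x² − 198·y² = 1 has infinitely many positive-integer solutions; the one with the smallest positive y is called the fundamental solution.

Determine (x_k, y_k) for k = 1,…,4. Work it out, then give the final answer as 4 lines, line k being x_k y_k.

197 14
77617 5516
30580901 2173290
12048797377 856270744

√198 = [14; 14,28, …], period ℓ=2 (even) → k=1
step 0: (14, 1)  from 14·(1,0) + (0,1)
step 1: (197, 14)  from 14·(14,1) + (1,0)
→ (197, 14).  Check: 197²=38809, 198·14²=38808, difference 1.
n=2: (197,14)∘(197,14) = (197·197+198·14·14, 197·14+14·197) = (77617,5516)
n=3: (77617,5516)∘(197,14) = (197·77617+198·14·5516, 197·5516+14·77617) = (30580901,2173290)
n=4: (30580901,2173290)∘(197,14) = (197·30580901+198·14·2173290, 197·2173290+14·30580901) = (12048797377,856270744)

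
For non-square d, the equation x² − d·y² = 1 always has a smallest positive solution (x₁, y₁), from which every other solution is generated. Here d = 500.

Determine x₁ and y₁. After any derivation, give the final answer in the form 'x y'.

930249 41602

√500 → a₀=22, period (2,1,3,2,1,…,1,2,44); ℓ=14 even so k=13
step 0: (22, 1)  from 22·(1,0) + (0,1)
step 1: (45, 2)  from 2·(22,1) + (1,0)
step 2: (67, 3)  from 1·(45,2) + (22,1)
…
step 5: (805, 36)  from 1·(559,25) + (246,11)
step 6: (1364, 61)  from 1·(805,36) + (559,25)
step 7: (14445, 646)  from 10·(1364,61) + (805,36)
step 8: (15809, 707)  from 1·(14445,646) + (1364,61)
step 9: (30254, 1353)  from 1·(15809,707) + (14445,646)
step 10: (76317, 3413)  from 2·(30254,1353) + (15809,707)
…
step 12: (335522, 15005)  from 1·(259205,11592) + (76317,3413)
step 13: (930249, 41602)  from 2·(335522,15005) + (259205,11592)
fundamental: x₁=930249, y₁=41602  (since 865363202001 − 500·1730726404 = 1)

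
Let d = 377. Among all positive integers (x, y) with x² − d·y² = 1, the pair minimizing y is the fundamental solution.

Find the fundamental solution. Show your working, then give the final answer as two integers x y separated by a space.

233 12

√377 = [19; 2,2,2,38, …], period ℓ=4 (even) → k=3
i=0: a=19 ⇒ p=19, q=1
i=1: a=2 ⇒ p=39, q=2
i=2: a=2 ⇒ p=97, q=5
i=3: a=2 ⇒ p=233, q=12
fundamental: x₁=233, y₁=12  (since 54289 − 377·144 = 1)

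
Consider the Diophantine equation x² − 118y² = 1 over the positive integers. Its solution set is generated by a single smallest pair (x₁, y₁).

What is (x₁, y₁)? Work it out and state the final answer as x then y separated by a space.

306917 28254

d=118: √d = [10; 1,6,3,2,10,2,3,6,1,20] (ℓ=10, even), read p_9/q_9
k=0  a_k=10  p_k/q_k = 10/1
k=1  a_k=1  p_k/q_k = 11/1
k=2  a_k=6  p_k/q_k = 76/7
…
k=4  a_k=2  p_k/q_k = 554/51
…
k=7  a_k=3  p_k/q_k = 42115/3877
k=8  a_k=6  p_k/q_k = 264802/24377
k=9  a_k=1  p_k/q_k = 306917/28254
(x₁, y₁) = (306917, 28254);  306917² − 118·28254² = 1 ✓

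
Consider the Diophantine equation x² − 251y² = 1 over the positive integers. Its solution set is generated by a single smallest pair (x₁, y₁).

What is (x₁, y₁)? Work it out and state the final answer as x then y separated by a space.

d=251: √d = [15; 1,5,2,1,2,…,5,1,30] (ℓ=14, even), read p_13/q_13
step 0: (15, 1)  from 15·(1,0) + (0,1)
step 1: (16, 1)  from 1·(15,1) + (1,0)
…
step 3: (206, 13)  from 2·(95,6) + (16,1)
…
step 5: (808, 51)  from 2·(301,19) + (206,13)
…
step 7: (29563, 1866)  from 15·(1917,121) + (808,51)
…
step 11: (577033, 36422)  from 2·(212692,13425) + (151649,9572)
step 12: (3097857, 195535)  from 5·(577033,36422) + (212692,13425)
step 13: (3674890, 231957)  from 1·(3097857,195535) + (577033,36422)
(x₁, y₁) = (3674890, 231957);  3674890² − 251·231957² = 1 ✓

3674890 231957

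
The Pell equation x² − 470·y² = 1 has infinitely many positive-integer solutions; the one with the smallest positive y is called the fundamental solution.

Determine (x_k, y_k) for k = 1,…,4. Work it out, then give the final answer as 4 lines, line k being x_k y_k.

√470 = [21; 1,2,8,2,1,42, …], period ℓ=6 (even) → k=5
i=0: a=21 ⇒ p=21, q=1
i=1: a=1 ⇒ p=22, q=1
i=2: a=2 ⇒ p=65, q=3
i=3: a=8 ⇒ p=542, q=25
i=4: a=2 ⇒ p=1149, q=53
i=5: a=1 ⇒ p=1691, q=78
(x₁, y₁) = (1691, 78);  1691² − 470·78² = 1 ✓
(x_2, y_2) = (1691·1691 + 470·78·78, 1691·78 + 78·1691) = (5718961, 263796)
(x_3, y_3) = (1691·5718961 + 470·78·263796, 1691·263796 + 78·5718961) = (19341524411, 892157994)
(x_4, y_4) = (1691·19341524411 + 470·78·892157994, 1691·892157994 + 78·19341524411) = (65413029839041, 3017278071912)

1691 78
5718961 263796
19341524411 892157994
65413029839041 3017278071912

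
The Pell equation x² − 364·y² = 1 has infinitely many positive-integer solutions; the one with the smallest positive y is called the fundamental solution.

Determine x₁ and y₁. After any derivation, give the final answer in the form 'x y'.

d=364: √d = [19; 12,1,2,3,1,8,1,3,2,1,12,38] (ℓ=12, even), read p_11/q_11
step 0: (19, 1)  from 19·(1,0) + (0,1)
step 1: (229, 12)  from 12·(19,1) + (1,0)
…
step 3: (725, 38)  from 2·(248,13) + (229,12)
step 4: (2423, 127)  from 3·(725,38) + (248,13)
step 5: (3148, 165)  from 1·(2423,127) + (725,38)
step 6: (27607, 1447)  from 8·(3148,165) + (2423,127)
step 7: (30755, 1612)  from 1·(27607,1447) + (3148,165)
step 8: (119872, 6283)  from 3·(30755,1612) + (27607,1447)
step 9: (270499, 14178)  from 2·(119872,6283) + (30755,1612)
step 10: (390371, 20461)  from 1·(270499,14178) + (119872,6283)
step 11: (4954951, 259710)  from 12·(390371,20461) + (270499,14178)
fundamental: x₁=4954951, y₁=259710  (since 24551539412401 − 364·67449284100 = 1)

4954951 259710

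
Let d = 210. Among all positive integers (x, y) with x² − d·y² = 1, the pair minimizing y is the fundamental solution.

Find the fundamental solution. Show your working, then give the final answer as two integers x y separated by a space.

29 2

d=210: √d = [14; 2,28] (ℓ=2, even), read p_1/q_1
step 0: (14, 1)  from 14·(1,0) + (0,1)
step 1: (29, 2)  from 2·(14,1) + (1,0)
fundamental: x₁=29, y₁=2  (since 841 − 210·4 = 1)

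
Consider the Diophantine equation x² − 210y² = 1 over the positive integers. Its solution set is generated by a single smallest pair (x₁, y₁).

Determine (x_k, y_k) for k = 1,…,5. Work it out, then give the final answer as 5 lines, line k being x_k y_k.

29 2
1681 116
97469 6726
5651521 389992
327690749 22612810

√210 → a₀=14, period (2,28); ℓ=2 even so k=1
i=0: a=14 ⇒ p=14, q=1
i=1: a=2 ⇒ p=29, q=2
→ (29, 2).  Check: 29²=841, 210·2²=840, difference 1.
n=2: (29,2)∘(29,2) = (29·29+210·2·2, 29·2+2·29) = (1681,116)
n=3: (1681,116)∘(29,2) = (29·1681+210·2·116, 29·116+2·1681) = (97469,6726)
n=4: (97469,6726)∘(29,2) = (29·97469+210·2·6726, 29·6726+2·97469) = (5651521,389992)
n=5: (5651521,389992)∘(29,2) = (29·5651521+210·2·389992, 29·389992+2·5651521) = (327690749,22612810)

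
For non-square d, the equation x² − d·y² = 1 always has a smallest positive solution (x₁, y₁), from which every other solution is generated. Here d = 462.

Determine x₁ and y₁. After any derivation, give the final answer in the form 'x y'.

[21; 2,42] for √462; ℓ=2 ⇒ convergent index 1
a_0=21:  p_0=21·1+0=21,  q_0=21·0+1=1
a_1=2:  p_1=2·21+1=43,  q_1=2·1+0=2
fundamental: x₁=43, y₁=2  (since 1849 − 462·4 = 1)

43 2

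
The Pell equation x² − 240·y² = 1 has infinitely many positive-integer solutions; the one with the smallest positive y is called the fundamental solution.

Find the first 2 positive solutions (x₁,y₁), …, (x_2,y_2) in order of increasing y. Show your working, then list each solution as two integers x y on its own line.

31 2
1921 124

d=240: √d = [15; 2,30] (ℓ=2, even), read p_1/q_1
step 0: (15, 1)  from 15·(1,0) + (0,1)
step 1: (31, 2)  from 2·(15,1) + (1,0)
fundamental: x₁=31, y₁=2  (since 961 − 240·4 = 1)
k=2:  x_2 = 31·31+240·2·2 = 1921,  y_2 = 31·2+2·31 = 124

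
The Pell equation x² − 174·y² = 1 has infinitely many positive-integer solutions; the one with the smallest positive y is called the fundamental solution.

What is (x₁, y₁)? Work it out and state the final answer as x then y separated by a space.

√174 → a₀=13, period (5,4,5,26); ℓ=4 even so k=3
a_0=13:  p_0=13·1+0=13,  q_0=13·0+1=1
a_1=5:  p_1=5·13+1=66,  q_1=5·1+0=5
a_2=4:  p_2=4·66+13=277,  q_2=4·5+1=21
a_3=5:  p_3=5·277+66=1451,  q_3=5·21+5=110
→ (1451, 110).  Check: 1451²=2105401, 174·110²=2105400, difference 1.

1451 110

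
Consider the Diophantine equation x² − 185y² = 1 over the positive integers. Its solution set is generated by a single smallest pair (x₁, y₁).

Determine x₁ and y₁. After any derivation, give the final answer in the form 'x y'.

[13; 1,1,1,1,26] for √185; ℓ=5 ⇒ convergent index 9
k=0  a_k=13  p_k/q_k = 13/1
…
k=8  a_k=1  p_k/q_k = 5563/409
k=9  a_k=1  p_k/q_k = 9249/680
fundamental: x₁=9249, y₁=680  (since 85544001 − 185·462400 = 1)

9249 680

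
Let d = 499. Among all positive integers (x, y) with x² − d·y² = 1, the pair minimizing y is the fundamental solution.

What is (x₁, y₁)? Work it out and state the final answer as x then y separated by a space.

[22; 2,1,21,1,2,44] for √499; ℓ=6 ⇒ convergent index 5
k=0  a_k=22  p_k/q_k = 22/1
k=1  a_k=2  p_k/q_k = 45/2
…
k=3  a_k=21  p_k/q_k = 1452/65
k=4  a_k=1  p_k/q_k = 1519/68
k=5  a_k=2  p_k/q_k = 4490/201
fundamental: x₁=4490, y₁=201  (since 20160100 − 499·40401 = 1)

4490 201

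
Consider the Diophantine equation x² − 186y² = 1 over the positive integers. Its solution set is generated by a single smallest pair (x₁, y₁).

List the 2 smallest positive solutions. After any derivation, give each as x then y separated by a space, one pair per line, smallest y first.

7501 550
112530001 8251100

[13; 1,1,1,3,4,3,1,1,1,26] for √186; ℓ=10 ⇒ convergent index 9
i=0: a=13 ⇒ p=13, q=1
i=1: a=1 ⇒ p=14, q=1
…
i=4: a=3 ⇒ p=150, q=11
…
i=6: a=3 ⇒ p=2073, q=152
…
i=8: a=1 ⇒ p=4787, q=351
i=9: a=1 ⇒ p=7501, q=550
→ (7501, 550).  Check: 7501²=56265001, 186·550²=56265000, difference 1.
k=2:  x_2 = 7501·7501+186·550·550 = 112530001,  y_2 = 7501·550+550·7501 = 8251100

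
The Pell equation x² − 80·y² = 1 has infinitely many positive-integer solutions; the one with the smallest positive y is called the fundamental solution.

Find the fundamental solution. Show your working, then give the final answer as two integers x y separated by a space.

9 1

d=80: √d = [8; 1,16] (ℓ=2, even), read p_1/q_1
step 0: (8, 1)  from 8·(1,0) + (0,1)
step 1: (9, 1)  from 1·(8,1) + (1,0)
fundamental: x₁=9, y₁=1  (since 81 − 80·1 = 1)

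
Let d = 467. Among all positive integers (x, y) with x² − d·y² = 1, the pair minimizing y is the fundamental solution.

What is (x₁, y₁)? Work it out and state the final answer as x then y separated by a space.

1625626 75225

d=467: √d = [21; 1,1,1,1,3,…,1,1,42] (ℓ=14, even), read p_13/q_13
step 0: (21, 1)  from 21·(1,0) + (0,1)
…
step 3: (65, 3)  from 1·(43,2) + (22,1)
…
step 5: (389, 18)  from 3·(108,5) + (65,3)
…
step 8: (82767, 3830)  from 3·(27164,1257) + (1275,59)
…
step 10: (358232, 16577)  from 1·(275465,12747) + (82767,3830)
step 11: (633697, 29324)  from 1·(358232,16577) + (275465,12747)
step 12: (991929, 45901)  from 1·(633697,29324) + (358232,16577)
step 13: (1625626, 75225)  from 1·(991929,45901) + (633697,29324)
(x₁, y₁) = (1625626, 75225);  1625626² − 467·75225² = 1 ✓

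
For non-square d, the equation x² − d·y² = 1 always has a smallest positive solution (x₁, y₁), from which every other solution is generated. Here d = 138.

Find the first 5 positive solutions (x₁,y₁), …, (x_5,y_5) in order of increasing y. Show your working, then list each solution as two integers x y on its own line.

[11; 1,2,1,22] for √138; ℓ=4 ⇒ convergent index 3
k=0  a_k=11  p_k/q_k = 11/1
k=1  a_k=1  p_k/q_k = 12/1
k=2  a_k=2  p_k/q_k = 35/3
k=3  a_k=1  p_k/q_k = 47/4
(x₁, y₁) = (47, 4);  47² − 138·4² = 1 ✓
(x_2, y_2) = (47·47 + 138·4·4, 47·4 + 4·47) = (4417, 376)
(x_3, y_3) = (47·4417 + 138·4·376, 47·376 + 4·4417) = (415151, 35340)
(x_4, y_4) = (47·415151 + 138·4·35340, 47·35340 + 4·415151) = (39019777, 3321584)
(x_5, y_5) = (47·39019777 + 138·4·3321584, 47·3321584 + 4·39019777) = (3667443887, 312193556)

47 4
4417 376
415151 35340
39019777 3321584
3667443887 312193556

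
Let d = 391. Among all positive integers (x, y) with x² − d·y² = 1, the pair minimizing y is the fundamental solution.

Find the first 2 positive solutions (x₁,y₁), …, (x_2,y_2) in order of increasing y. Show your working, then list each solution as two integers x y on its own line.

d=391: √d = [19; 1,3,2,2,1,…,3,1,38] (ℓ=16, even), read p_15/q_15
a_0=19:  p_0=19·1+0=19,  q_0=19·0+1=1
a_1=1:  p_1=1·19+1=20,  q_1=1·1+0=1
a_2=3:  p_2=3·20+19=79,  q_2=3·1+1=4
…
a_9=2:  p_9=2·52519+2709=107747,  q_9=2·2656+137=5449
a_10=1:  p_10=1·107747+52519=160266,  q_10=1·5449+2656=8105
…
a_14=3:  p_14=3·1660597+696292=5678083,  q_14=3·83980+35213=287153
a_15=1:  p_15=1·5678083+1660597=7338680,  q_15=1·287153+83980=371133
→ (7338680, 371133).  Check: 7338680²=53856224142400, 391·371133²=53856224142399, difference 1.
n=2: (7338680,371133)∘(7338680,371133) = (7338680·7338680+391·371133·371133, 7338680·371133+371133·7338680) = (107712448284799,5447252648880)

7338680 371133
107712448284799 5447252648880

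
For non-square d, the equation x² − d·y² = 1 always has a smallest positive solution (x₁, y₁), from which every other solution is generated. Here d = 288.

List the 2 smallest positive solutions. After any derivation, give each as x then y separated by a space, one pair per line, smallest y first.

d=288: √d = [16; 1,32] (ℓ=2, even), read p_1/q_1
k=0  a_k=16  p_k/q_k = 16/1
k=1  a_k=1  p_k/q_k = 17/1
→ (17, 1).  Check: 17²=289, 288·1²=288, difference 1.
n=2: (17,1)∘(17,1) = (17·17+288·1·1, 17·1+1·17) = (577,34)

17 1
577 34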